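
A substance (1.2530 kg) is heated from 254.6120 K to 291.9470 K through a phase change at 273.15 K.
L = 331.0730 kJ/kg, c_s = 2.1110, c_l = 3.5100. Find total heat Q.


Q1 (sensible, solid) = 1.2530 * 2.1110 * 18.5380 = 49.0345 kJ
Q2 (latent) = 1.2530 * 331.0730 = 414.8345 kJ
Q3 (sensible, liquid) = 1.2530 * 3.5100 * 18.7970 = 82.6698 kJ
Q_total = 546.5388 kJ

546.5388 kJ


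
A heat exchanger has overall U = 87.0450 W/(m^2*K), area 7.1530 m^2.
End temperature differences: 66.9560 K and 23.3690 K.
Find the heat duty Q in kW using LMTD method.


LMTD = 41.4079 K
Q = 87.0450 * 7.1530 * 41.4079 = 25781.9176 W = 25.7819 kW

25.7819 kW


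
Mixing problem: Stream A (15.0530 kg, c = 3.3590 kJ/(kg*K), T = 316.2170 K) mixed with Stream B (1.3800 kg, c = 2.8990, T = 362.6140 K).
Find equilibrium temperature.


num = 17439.5695
den = 54.5636
Tf = 319.6188 K

319.6188 K


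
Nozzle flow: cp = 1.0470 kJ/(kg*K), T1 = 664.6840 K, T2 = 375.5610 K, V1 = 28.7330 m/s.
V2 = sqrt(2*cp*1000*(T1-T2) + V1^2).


dT = 289.1230 K
2*cp*1000*dT = 605423.5620
V1^2 = 825.5853
V2 = sqrt(606249.1473) = 778.6200 m/s

778.6200 m/s


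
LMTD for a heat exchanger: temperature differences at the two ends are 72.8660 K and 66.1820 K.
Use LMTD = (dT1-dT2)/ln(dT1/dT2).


dT1/dT2 = 1.1010
ln(dT1/dT2) = 0.0962
LMTD = 6.6840 / 0.0962 = 69.4704 K

69.4704 K


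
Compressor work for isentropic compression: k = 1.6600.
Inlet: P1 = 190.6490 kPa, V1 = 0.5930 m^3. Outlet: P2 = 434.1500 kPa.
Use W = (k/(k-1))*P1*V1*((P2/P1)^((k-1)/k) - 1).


(k-1)/k = 0.3976
(P2/P1)^exp = 1.3871
W = 2.5152 * 190.6490 * 0.5930 * (1.3871 - 1) = 110.0657 kJ

110.0657 kJ


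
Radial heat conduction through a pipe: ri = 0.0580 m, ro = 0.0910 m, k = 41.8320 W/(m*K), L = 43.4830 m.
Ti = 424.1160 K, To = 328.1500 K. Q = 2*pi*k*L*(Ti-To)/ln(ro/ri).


dT = 95.9660 K
ln(ro/ri) = 0.4504
Q = 2*pi*41.8320*43.4830*95.9660 / 0.4504 = 2435068.0486 W

2435068.0486 W


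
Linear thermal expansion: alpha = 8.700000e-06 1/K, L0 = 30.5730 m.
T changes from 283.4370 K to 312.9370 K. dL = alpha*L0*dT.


dT = 29.5000 K
dL = 8.700000e-06 * 30.5730 * 29.5000 = 0.007847 m
L_final = 30.580847 m

dL = 0.007847 m


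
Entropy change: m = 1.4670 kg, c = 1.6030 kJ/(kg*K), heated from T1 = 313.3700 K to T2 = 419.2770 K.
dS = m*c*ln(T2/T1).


T2/T1 = 1.3380
ln(T2/T1) = 0.2911
dS = 1.4670 * 1.6030 * 0.2911 = 0.6847 kJ/K

0.6847 kJ/K


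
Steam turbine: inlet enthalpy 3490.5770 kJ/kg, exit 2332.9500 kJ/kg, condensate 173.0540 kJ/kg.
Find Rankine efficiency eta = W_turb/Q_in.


W = 1157.6270 kJ/kg
Q_in = 3317.5230 kJ/kg
eta = 0.3489 = 34.8943%

eta = 34.8943%


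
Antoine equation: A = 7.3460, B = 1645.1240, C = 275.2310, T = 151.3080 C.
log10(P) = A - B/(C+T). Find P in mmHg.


C+T = 426.5390
B/(C+T) = 3.8569
log10(P) = 7.3460 - 3.8569 = 3.4891
P = 10^3.4891 = 3083.8026 mmHg

3083.8026 mmHg


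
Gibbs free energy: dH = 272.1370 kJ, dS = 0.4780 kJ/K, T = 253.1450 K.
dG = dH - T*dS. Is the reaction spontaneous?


T*dS = 253.1450 * 0.4780 = 121.0033 kJ
dG = 272.1370 - 121.0033 = 151.1337 kJ (non-spontaneous)

dG = 151.1337 kJ, non-spontaneous


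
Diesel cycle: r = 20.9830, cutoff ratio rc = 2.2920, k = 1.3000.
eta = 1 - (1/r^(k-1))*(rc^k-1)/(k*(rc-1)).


r^(k-1) = 2.4921
rc^k = 2.9395
eta = 0.5366 = 53.6626%

53.6626%


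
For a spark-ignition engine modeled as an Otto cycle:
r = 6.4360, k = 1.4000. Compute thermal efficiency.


r^(k-1) = 2.1059
eta = 1 - 1/2.1059 = 0.5252 = 52.5153%

52.5153%


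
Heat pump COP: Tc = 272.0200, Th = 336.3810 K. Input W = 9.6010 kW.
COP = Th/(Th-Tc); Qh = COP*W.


COP = 336.3810 / 64.3610 = 5.2265
Qh = 5.2265 * 9.6010 = 50.1794 kW

COP = 5.2265, Qh = 50.1794 kW


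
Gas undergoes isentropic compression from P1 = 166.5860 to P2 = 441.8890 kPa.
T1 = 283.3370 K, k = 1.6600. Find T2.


(k-1)/k = 0.3976
(P2/P1)^exp = 1.4738
T2 = 283.3370 * 1.4738 = 417.5921 K

417.5921 K


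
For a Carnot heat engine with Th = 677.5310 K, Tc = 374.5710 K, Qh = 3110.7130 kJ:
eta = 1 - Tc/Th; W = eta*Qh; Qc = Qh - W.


eta = 1 - 374.5710/677.5310 = 0.4472
W = 0.4472 * 3110.7130 = 1390.9646 kJ
Qc = 3110.7130 - 1390.9646 = 1719.7484 kJ

eta = 44.7153%, W = 1390.9646 kJ, Qc = 1719.7484 kJ


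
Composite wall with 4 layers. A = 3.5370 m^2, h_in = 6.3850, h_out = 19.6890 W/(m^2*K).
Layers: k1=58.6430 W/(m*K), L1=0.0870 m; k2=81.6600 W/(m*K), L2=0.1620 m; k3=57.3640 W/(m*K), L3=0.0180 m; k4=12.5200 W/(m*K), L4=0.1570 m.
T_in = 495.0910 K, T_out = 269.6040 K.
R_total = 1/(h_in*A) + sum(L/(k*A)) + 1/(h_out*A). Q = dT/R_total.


R_conv_in = 1/(6.3850*3.5370) = 0.0443
R_1 = 0.0870/(58.6430*3.5370) = 0.0004
R_2 = 0.1620/(81.6600*3.5370) = 0.0006
R_3 = 0.0180/(57.3640*3.5370) = 8.8715e-05
R_4 = 0.1570/(12.5200*3.5370) = 0.0035
R_conv_out = 1/(19.6890*3.5370) = 0.0144
R_total = 0.0633 K/W
Q = 225.4870 / 0.0633 = 3564.8093 W

R_total = 0.0633 K/W, Q = 3564.8093 W


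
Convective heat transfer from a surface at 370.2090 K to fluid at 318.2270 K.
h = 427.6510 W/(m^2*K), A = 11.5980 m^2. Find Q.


dT = 51.9820 K
Q = 427.6510 * 11.5980 * 51.9820 = 257825.3294 W

257825.3294 W


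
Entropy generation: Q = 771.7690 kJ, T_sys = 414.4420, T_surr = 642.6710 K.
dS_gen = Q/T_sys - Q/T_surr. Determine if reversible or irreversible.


dS_sys = 771.7690/414.4420 = 1.8622 kJ/K
dS_surr = -771.7690/642.6710 = -1.2009 kJ/K
dS_gen = 1.8622 - 1.2009 = 0.6613 kJ/K (irreversible)

dS_gen = 0.6613 kJ/K, irreversible


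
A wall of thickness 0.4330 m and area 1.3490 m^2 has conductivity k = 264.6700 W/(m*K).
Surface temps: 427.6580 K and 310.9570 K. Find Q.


dT = 116.7010 K
Q = 264.6700 * 1.3490 * 116.7010 / 0.4330 = 96228.4185 W

96228.4185 W


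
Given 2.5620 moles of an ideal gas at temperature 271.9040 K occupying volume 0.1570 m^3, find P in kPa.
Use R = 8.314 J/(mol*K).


P = nRT/V = 2.5620 * 8.314 * 271.9040 / 0.1570
= 5791.6825 / 0.1570 = 36889.6971 Pa = 36.8897 kPa

36.8897 kPa


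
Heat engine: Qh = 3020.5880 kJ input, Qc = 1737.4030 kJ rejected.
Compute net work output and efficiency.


W = 3020.5880 - 1737.4030 = 1283.1850 kJ
eta = 1283.1850 / 3020.5880 = 0.4248 = 42.4813%

W = 1283.1850 kJ, eta = 42.4813%


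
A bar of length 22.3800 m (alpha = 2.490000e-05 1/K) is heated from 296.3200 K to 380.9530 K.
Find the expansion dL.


dT = 84.6330 K
dL = 2.490000e-05 * 22.3800 * 84.6330 = 0.047163 m
L_final = 22.427163 m

dL = 0.047163 m


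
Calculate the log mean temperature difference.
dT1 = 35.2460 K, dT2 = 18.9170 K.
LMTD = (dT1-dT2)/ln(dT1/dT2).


dT1/dT2 = 1.8632
ln(dT1/dT2) = 0.6223
LMTD = 16.3290 / 0.6223 = 26.2401 K

26.2401 K


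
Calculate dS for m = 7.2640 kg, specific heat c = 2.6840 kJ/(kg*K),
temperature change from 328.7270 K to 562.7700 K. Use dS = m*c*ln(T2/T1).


T2/T1 = 1.7120
ln(T2/T1) = 0.5376
dS = 7.2640 * 2.6840 * 0.5376 = 10.4822 kJ/K

10.4822 kJ/K


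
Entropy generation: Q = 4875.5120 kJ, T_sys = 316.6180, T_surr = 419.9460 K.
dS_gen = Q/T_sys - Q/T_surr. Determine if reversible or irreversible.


dS_sys = 4875.5120/316.6180 = 15.3987 kJ/K
dS_surr = -4875.5120/419.9460 = -11.6099 kJ/K
dS_gen = 15.3987 - 11.6099 = 3.7889 kJ/K (irreversible)

dS_gen = 3.7889 kJ/K, irreversible


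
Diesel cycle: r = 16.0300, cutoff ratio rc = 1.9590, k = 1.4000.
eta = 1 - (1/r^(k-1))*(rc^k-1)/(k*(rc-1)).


r^(k-1) = 3.0337
rc^k = 2.5636
eta = 0.6161 = 61.6114%

61.6114%


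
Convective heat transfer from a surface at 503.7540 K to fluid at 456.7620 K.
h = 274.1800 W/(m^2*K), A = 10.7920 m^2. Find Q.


dT = 46.9920 K
Q = 274.1800 * 10.7920 * 46.9920 = 139047.0047 W

139047.0047 W


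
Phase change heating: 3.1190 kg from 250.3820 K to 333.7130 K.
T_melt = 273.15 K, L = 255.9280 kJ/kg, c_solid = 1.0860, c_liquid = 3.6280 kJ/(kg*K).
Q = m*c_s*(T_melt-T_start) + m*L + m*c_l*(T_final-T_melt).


Q1 (sensible, solid) = 3.1190 * 1.0860 * 22.7680 = 77.1205 kJ
Q2 (latent) = 3.1190 * 255.9280 = 798.2394 kJ
Q3 (sensible, liquid) = 3.1190 * 3.6280 * 60.5630 = 685.3147 kJ
Q_total = 1560.6747 kJ

1560.6747 kJ


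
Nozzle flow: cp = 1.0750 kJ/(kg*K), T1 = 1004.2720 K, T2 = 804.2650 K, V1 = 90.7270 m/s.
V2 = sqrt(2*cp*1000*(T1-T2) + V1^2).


dT = 200.0070 K
2*cp*1000*dT = 430015.0500
V1^2 = 8231.3885
V2 = sqrt(438246.4385) = 662.0018 m/s

662.0018 m/s


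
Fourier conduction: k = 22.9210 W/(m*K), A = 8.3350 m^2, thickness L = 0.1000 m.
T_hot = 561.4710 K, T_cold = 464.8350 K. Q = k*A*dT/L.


dT = 96.6360 K
Q = 22.9210 * 8.3350 * 96.6360 / 0.1000 = 184619.7296 W

184619.7296 W


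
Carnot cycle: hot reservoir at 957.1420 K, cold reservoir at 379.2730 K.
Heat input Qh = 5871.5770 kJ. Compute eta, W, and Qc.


eta = 1 - 379.2730/957.1420 = 0.6037
W = 0.6037 * 5871.5770 = 3544.9310 kJ
Qc = 5871.5770 - 3544.9310 = 2326.6460 kJ

eta = 60.3744%, W = 3544.9310 kJ, Qc = 2326.6460 kJ


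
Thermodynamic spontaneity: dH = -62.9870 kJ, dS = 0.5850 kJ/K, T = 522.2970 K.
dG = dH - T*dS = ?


T*dS = 522.2970 * 0.5850 = 305.5437 kJ
dG = -62.9870 - 305.5437 = -368.5307 kJ (spontaneous)

dG = -368.5307 kJ, spontaneous


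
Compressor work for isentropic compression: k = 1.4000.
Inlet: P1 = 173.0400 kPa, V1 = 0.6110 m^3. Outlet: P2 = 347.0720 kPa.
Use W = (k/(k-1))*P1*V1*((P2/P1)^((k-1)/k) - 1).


(k-1)/k = 0.2857
(P2/P1)^exp = 1.2200
W = 3.5000 * 173.0400 * 0.6110 * (1.2200 - 1) = 81.4142 kJ

81.4142 kJ


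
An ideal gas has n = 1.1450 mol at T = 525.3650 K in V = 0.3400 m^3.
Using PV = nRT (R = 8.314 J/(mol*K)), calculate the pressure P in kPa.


P = nRT/V = 1.1450 * 8.314 * 525.3650 / 0.3400
= 5001.2279 / 0.3400 = 14709.4938 Pa = 14.7095 kPa

14.7095 kPa


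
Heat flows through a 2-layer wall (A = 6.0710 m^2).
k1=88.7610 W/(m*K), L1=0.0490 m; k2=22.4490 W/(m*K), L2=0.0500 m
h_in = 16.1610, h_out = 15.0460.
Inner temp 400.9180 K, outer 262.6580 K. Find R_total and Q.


R_conv_in = 1/(16.1610*6.0710) = 0.0102
R_1 = 0.0490/(88.7610*6.0710) = 9.0931e-05
R_2 = 0.0500/(22.4490*6.0710) = 0.0004
R_conv_out = 1/(15.0460*6.0710) = 0.0109
R_total = 0.0216 K/W
Q = 138.2600 / 0.0216 = 6401.6132 W

R_total = 0.0216 K/W, Q = 6401.6132 W


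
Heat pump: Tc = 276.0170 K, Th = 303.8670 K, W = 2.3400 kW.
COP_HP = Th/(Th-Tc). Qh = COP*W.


COP = 303.8670 / 27.8500 = 10.9108
Qh = 10.9108 * 2.3400 = 25.5314 kW

COP = 10.9108, Qh = 25.5314 kW


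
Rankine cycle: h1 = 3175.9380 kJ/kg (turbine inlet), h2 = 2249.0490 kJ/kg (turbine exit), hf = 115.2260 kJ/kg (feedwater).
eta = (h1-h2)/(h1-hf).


W = 926.8890 kJ/kg
Q_in = 3060.7120 kJ/kg
eta = 0.3028 = 30.2834%

eta = 30.2834%


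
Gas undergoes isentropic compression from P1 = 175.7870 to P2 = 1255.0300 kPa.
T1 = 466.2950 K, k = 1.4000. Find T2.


(k-1)/k = 0.2857
(P2/P1)^exp = 1.7535
T2 = 466.2950 * 1.7535 = 817.6468 K

817.6468 K


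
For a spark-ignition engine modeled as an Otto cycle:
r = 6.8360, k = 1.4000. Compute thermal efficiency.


r^(k-1) = 2.1574
eta = 1 - 1/2.1574 = 0.5365 = 53.6469%

53.6469%


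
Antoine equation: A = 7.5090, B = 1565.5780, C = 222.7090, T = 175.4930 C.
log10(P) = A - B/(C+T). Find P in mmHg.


C+T = 398.2020
B/(C+T) = 3.9316
log10(P) = 7.5090 - 3.9316 = 3.5774
P = 10^3.5774 = 3779.0477 mmHg

3779.0477 mmHg


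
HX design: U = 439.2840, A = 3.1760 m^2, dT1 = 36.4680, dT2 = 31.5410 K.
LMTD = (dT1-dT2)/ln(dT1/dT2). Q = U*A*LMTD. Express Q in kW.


LMTD = 33.9449 K
Q = 439.2840 * 3.1760 * 33.9449 = 47358.8061 W = 47.3588 kW

47.3588 kW


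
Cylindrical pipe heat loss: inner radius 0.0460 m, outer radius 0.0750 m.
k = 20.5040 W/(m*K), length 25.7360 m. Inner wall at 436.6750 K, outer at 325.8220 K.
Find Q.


dT = 110.8530 K
ln(ro/ri) = 0.4888
Q = 2*pi*20.5040*25.7360*110.8530 / 0.4888 = 751855.2859 W

751855.2859 W


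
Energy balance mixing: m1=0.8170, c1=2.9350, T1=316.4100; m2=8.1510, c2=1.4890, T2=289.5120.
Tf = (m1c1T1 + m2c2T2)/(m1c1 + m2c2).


num = 4272.4785
den = 14.5347
Tf = 293.9495 K

293.9495 K


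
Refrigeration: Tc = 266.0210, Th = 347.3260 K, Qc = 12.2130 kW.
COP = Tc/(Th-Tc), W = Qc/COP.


COP = 266.0210 / 81.3050 = 3.2719
W = 12.2130 / 3.2719 = 3.7327 kW

COP = 3.2719, W = 3.7327 kW


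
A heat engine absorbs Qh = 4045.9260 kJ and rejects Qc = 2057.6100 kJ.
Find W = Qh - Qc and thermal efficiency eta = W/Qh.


W = 4045.9260 - 2057.6100 = 1988.3160 kJ
eta = 1988.3160 / 4045.9260 = 0.4914 = 49.1437%

W = 1988.3160 kJ, eta = 49.1437%


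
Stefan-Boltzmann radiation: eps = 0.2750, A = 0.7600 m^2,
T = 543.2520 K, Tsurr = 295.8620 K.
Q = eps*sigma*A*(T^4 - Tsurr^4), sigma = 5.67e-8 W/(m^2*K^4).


T^4 = 8.7097e+10
Tsurr^4 = 7.6623e+09
Q = 0.2750 * 5.67e-8 * 0.7600 * 7.9435e+10 = 941.3306 W

941.3306 W


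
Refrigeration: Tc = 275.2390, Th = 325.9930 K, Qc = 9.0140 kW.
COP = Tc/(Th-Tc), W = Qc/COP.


COP = 275.2390 / 50.7540 = 5.4230
W = 9.0140 / 5.4230 = 1.6622 kW

COP = 5.4230, W = 1.6622 kW


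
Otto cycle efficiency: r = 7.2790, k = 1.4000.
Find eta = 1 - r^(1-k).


r^(k-1) = 2.2122
eta = 1 - 1/2.2122 = 0.5480 = 54.7966%

54.7966%


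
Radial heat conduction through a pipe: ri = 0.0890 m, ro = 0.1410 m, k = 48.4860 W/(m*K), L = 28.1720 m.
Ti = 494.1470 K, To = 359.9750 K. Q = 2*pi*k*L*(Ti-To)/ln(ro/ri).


dT = 134.1720 K
ln(ro/ri) = 0.4601
Q = 2*pi*48.4860*28.1720*134.1720 / 0.4601 = 2502657.1894 W

2502657.1894 W


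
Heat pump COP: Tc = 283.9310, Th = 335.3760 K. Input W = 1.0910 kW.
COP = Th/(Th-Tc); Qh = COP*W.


COP = 335.3760 / 51.4450 = 6.5191
Qh = 6.5191 * 1.0910 = 7.1124 kW

COP = 6.5191, Qh = 7.1124 kW


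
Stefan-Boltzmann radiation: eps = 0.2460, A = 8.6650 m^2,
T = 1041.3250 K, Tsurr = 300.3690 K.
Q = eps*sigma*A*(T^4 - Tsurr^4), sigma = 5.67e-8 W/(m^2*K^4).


T^4 = 1.1758e+12
Tsurr^4 = 8.1399e+09
Q = 0.2460 * 5.67e-8 * 8.6650 * 1.1677e+12 = 141128.5793 W

141128.5793 W


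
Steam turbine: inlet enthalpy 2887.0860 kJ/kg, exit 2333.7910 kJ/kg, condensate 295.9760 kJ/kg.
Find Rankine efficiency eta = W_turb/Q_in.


W = 553.2950 kJ/kg
Q_in = 2591.1100 kJ/kg
eta = 0.2135 = 21.3536%

eta = 21.3536%


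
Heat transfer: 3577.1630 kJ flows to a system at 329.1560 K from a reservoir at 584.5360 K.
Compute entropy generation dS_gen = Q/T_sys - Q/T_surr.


dS_sys = 3577.1630/329.1560 = 10.8677 kJ/K
dS_surr = -3577.1630/584.5360 = -6.1197 kJ/K
dS_gen = 10.8677 - 6.1197 = 4.7480 kJ/K (irreversible)

dS_gen = 4.7480 kJ/K, irreversible


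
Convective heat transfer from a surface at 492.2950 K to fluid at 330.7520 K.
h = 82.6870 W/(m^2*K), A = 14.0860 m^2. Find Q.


dT = 161.5430 K
Q = 82.6870 * 14.0860 * 161.5430 = 188153.8301 W

188153.8301 W


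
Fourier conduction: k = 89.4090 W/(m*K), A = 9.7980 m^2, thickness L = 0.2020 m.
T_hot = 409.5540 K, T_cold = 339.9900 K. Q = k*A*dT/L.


dT = 69.5640 K
Q = 89.4090 * 9.7980 * 69.5640 / 0.2020 = 301683.7026 W

301683.7026 W


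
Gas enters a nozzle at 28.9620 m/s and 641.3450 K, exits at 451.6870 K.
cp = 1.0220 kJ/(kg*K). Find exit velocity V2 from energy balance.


dT = 189.6580 K
2*cp*1000*dT = 387660.9520
V1^2 = 838.7974
V2 = sqrt(388499.7494) = 623.2975 m/s

623.2975 m/s


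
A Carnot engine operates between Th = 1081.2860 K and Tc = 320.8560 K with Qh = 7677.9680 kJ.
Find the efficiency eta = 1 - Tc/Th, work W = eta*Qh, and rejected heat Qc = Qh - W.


eta = 1 - 320.8560/1081.2860 = 0.7033
W = 0.7033 * 7677.9680 = 5399.6419 kJ
Qc = 7677.9680 - 5399.6419 = 2278.3261 kJ

eta = 70.3264%, W = 5399.6419 kJ, Qc = 2278.3261 kJ


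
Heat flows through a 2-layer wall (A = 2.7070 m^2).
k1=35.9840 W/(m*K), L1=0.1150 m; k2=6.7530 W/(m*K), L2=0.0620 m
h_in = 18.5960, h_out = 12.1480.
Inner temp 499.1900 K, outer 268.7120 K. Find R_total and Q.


R_conv_in = 1/(18.5960*2.7070) = 0.0199
R_1 = 0.1150/(35.9840*2.7070) = 0.0012
R_2 = 0.0620/(6.7530*2.7070) = 0.0034
R_conv_out = 1/(12.1480*2.7070) = 0.0304
R_total = 0.0548 K/W
Q = 230.4780 / 0.0548 = 4202.2208 W

R_total = 0.0548 K/W, Q = 4202.2208 W


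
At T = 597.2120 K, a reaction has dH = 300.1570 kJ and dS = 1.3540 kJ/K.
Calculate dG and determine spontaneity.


T*dS = 597.2120 * 1.3540 = 808.6250 kJ
dG = 300.1570 - 808.6250 = -508.4680 kJ (spontaneous)

dG = -508.4680 kJ, spontaneous


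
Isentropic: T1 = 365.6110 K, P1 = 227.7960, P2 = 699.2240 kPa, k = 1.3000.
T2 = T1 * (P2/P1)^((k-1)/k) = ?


(k-1)/k = 0.2308
(P2/P1)^exp = 1.2954
T2 = 365.6110 * 1.2954 = 473.6091 K

473.6091 K


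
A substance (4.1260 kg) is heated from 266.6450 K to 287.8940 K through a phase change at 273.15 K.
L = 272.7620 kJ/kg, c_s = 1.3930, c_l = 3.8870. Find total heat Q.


Q1 (sensible, solid) = 4.1260 * 1.3930 * 6.5050 = 37.3876 kJ
Q2 (latent) = 4.1260 * 272.7620 = 1125.4160 kJ
Q3 (sensible, liquid) = 4.1260 * 3.8870 * 14.7440 = 236.4608 kJ
Q_total = 1399.2644 kJ

1399.2644 kJ


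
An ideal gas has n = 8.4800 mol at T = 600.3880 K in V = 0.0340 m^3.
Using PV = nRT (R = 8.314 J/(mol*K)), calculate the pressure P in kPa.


P = nRT/V = 8.4800 * 8.314 * 600.3880 / 0.0340
= 42328.9871 / 0.0340 = 1244970.2075 Pa = 1244.9702 kPa

1244.9702 kPa


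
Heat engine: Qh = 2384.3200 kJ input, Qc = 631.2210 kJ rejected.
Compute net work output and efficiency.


W = 2384.3200 - 631.2210 = 1753.0990 kJ
eta = 1753.0990 / 2384.3200 = 0.7353 = 73.5262%

W = 1753.0990 kJ, eta = 73.5262%


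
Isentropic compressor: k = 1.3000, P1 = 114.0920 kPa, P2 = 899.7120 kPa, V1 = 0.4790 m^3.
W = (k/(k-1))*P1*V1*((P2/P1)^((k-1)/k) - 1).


(k-1)/k = 0.2308
(P2/P1)^exp = 1.6105
W = 4.3333 * 114.0920 * 0.4790 * (1.6105 - 1) = 144.5805 kJ

144.5805 kJ


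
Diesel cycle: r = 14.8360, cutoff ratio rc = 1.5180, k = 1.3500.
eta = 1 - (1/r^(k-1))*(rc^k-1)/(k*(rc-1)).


r^(k-1) = 2.5702
rc^k = 1.7568
eta = 0.5789 = 57.8940%

57.8940%


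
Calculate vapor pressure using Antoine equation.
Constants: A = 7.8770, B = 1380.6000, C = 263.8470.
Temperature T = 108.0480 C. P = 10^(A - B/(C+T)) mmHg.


C+T = 371.8950
B/(C+T) = 3.7123
log10(P) = 7.8770 - 3.7123 = 4.1647
P = 10^4.1647 = 14610.3910 mmHg

14610.3910 mmHg


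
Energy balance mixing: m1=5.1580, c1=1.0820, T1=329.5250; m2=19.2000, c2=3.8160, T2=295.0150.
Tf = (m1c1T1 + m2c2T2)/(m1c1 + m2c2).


num = 23453.9875
den = 78.8482
Tf = 297.4577 K

297.4577 K


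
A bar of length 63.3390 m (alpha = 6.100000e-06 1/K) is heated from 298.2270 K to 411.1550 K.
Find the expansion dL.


dT = 112.9280 K
dL = 6.100000e-06 * 63.3390 * 112.9280 = 0.043632 m
L_final = 63.382632 m

dL = 0.043632 m


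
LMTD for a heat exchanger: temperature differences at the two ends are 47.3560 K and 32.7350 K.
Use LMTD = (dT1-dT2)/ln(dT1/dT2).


dT1/dT2 = 1.4466
ln(dT1/dT2) = 0.3692
LMTD = 14.6210 / 0.3692 = 39.5966 K

39.5966 K


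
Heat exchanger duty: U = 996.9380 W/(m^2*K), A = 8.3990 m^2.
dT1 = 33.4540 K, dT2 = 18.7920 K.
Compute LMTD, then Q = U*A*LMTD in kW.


LMTD = 25.4222 K
Q = 996.9380 * 8.3990 * 25.4222 = 212867.2198 W = 212.8672 kW

212.8672 kW


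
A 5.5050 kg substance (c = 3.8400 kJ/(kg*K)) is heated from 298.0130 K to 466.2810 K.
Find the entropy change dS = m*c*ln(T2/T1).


T2/T1 = 1.5646
ln(T2/T1) = 0.4477
dS = 5.5050 * 3.8400 * 0.4477 = 9.4630 kJ/K

9.4630 kJ/K


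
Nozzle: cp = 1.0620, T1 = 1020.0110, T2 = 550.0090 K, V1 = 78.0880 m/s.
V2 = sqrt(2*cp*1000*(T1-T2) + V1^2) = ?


dT = 470.0020 K
2*cp*1000*dT = 998284.2480
V1^2 = 6097.7357
V2 = sqrt(1004381.9837) = 1002.1886 m/s

1002.1886 m/s


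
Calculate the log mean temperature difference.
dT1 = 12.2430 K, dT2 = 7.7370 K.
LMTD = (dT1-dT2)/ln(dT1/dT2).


dT1/dT2 = 1.5824
ln(dT1/dT2) = 0.4589
LMTD = 4.5060 / 0.4589 = 9.8183 K

9.8183 K


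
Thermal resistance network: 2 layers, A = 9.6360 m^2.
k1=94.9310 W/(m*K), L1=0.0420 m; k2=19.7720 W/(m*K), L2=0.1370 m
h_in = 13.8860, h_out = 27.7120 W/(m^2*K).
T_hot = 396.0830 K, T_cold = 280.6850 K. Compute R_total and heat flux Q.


R_conv_in = 1/(13.8860*9.6360) = 0.0075
R_1 = 0.0420/(94.9310*9.6360) = 4.5914e-05
R_2 = 0.1370/(19.7720*9.6360) = 0.0007
R_conv_out = 1/(27.7120*9.6360) = 0.0037
R_total = 0.0120 K/W
Q = 115.3980 / 0.0120 = 9629.8376 W

R_total = 0.0120 K/W, Q = 9629.8376 W


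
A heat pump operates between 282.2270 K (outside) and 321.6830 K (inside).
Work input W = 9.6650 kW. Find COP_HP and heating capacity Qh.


COP = 321.6830 / 39.4560 = 8.1530
Qh = 8.1530 * 9.6650 = 78.7983 kW

COP = 8.1530, Qh = 78.7983 kW


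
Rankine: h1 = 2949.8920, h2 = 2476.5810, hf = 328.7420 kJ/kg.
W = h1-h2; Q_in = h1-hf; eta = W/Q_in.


W = 473.3110 kJ/kg
Q_in = 2621.1500 kJ/kg
eta = 0.1806 = 18.0574%

eta = 18.0574%


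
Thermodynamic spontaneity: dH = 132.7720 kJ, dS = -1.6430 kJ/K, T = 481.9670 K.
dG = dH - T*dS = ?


T*dS = 481.9670 * -1.6430 = -791.8718 kJ
dG = 132.7720 + 791.8718 = 924.6438 kJ (non-spontaneous)

dG = 924.6438 kJ, non-spontaneous


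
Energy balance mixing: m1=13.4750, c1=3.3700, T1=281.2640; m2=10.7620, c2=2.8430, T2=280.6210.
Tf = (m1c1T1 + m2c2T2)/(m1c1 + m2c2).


num = 21358.3920
den = 76.0071
Tf = 281.0052 K

281.0052 K


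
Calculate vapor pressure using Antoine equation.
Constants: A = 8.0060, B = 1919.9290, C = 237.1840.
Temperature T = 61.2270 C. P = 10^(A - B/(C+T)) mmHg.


C+T = 298.4110
B/(C+T) = 6.4338
log10(P) = 8.0060 - 6.4338 = 1.5722
P = 10^1.5722 = 37.3387 mmHg

37.3387 mmHg


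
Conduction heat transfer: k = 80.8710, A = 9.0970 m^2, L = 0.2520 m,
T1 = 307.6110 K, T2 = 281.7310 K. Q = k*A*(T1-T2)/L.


dT = 25.8800 K
Q = 80.8710 * 9.0970 * 25.8800 / 0.2520 = 75553.5264 W

75553.5264 W


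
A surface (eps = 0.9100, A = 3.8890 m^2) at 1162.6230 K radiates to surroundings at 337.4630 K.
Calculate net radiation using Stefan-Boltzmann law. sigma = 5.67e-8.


T^4 = 1.8271e+12
Tsurr^4 = 1.2969e+10
Q = 0.9100 * 5.67e-8 * 3.8890 * 1.8141e+12 = 364019.2311 W

364019.2311 W


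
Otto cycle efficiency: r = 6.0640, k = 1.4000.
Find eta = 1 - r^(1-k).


r^(k-1) = 2.0564
eta = 1 - 1/2.0564 = 0.5137 = 51.3709%

51.3709%


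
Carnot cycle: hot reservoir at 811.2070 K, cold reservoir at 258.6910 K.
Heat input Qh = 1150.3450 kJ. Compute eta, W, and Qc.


eta = 1 - 258.6910/811.2070 = 0.6811
W = 0.6811 * 1150.3450 = 783.5041 kJ
Qc = 1150.3450 - 783.5041 = 366.8409 kJ

eta = 68.1104%, W = 783.5041 kJ, Qc = 366.8409 kJ


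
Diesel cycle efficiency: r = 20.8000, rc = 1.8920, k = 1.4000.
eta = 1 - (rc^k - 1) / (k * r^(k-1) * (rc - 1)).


r^(k-1) = 3.3669
rc^k = 2.4417
eta = 0.6571 = 65.7112%

65.7112%


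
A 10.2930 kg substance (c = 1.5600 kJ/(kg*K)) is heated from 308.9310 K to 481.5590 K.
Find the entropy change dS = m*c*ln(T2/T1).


T2/T1 = 1.5588
ln(T2/T1) = 0.4439
dS = 10.2930 * 1.5600 * 0.4439 = 7.1279 kJ/K

7.1279 kJ/K


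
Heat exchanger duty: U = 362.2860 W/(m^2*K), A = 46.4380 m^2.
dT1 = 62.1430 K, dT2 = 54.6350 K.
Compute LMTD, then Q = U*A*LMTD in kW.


LMTD = 58.3085 K
Q = 362.2860 * 46.4380 * 58.3085 = 980972.0296 W = 980.9720 kW

980.9720 kW


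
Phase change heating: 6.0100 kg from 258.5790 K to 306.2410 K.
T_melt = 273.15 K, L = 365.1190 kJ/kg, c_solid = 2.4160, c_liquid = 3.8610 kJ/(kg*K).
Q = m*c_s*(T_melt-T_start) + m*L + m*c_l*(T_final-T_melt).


Q1 (sensible, solid) = 6.0100 * 2.4160 * 14.5710 = 211.5733 kJ
Q2 (latent) = 6.0100 * 365.1190 = 2194.3652 kJ
Q3 (sensible, liquid) = 6.0100 * 3.8610 * 33.0910 = 767.8637 kJ
Q_total = 3173.8022 kJ

3173.8022 kJ


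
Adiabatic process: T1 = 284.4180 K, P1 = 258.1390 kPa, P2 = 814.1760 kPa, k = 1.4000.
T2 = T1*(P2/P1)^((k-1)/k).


(k-1)/k = 0.2857
(P2/P1)^exp = 1.3885
T2 = 284.4180 * 1.3885 = 394.9025 K

394.9025 K


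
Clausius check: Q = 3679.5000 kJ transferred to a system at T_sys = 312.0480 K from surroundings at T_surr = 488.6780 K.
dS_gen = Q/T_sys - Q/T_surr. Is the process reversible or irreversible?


dS_sys = 3679.5000/312.0480 = 11.7915 kJ/K
dS_surr = -3679.5000/488.6780 = -7.5295 kJ/K
dS_gen = 11.7915 - 7.5295 = 4.2620 kJ/K (irreversible)

dS_gen = 4.2620 kJ/K, irreversible


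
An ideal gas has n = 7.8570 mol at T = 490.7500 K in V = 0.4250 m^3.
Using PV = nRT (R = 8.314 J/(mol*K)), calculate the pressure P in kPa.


P = nRT/V = 7.8570 * 8.314 * 490.7500 / 0.4250
= 32057.3103 / 0.4250 = 75428.9655 Pa = 75.4290 kPa

75.4290 kPa


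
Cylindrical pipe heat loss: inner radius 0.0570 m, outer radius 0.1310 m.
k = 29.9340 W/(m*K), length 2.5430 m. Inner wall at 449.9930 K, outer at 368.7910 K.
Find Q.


dT = 81.2020 K
ln(ro/ri) = 0.8321
Q = 2*pi*29.9340*2.5430*81.2020 / 0.8321 = 46672.1868 W

46672.1868 W


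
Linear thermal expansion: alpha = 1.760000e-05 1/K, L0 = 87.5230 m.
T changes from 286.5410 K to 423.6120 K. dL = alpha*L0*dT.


dT = 137.0710 K
dL = 1.760000e-05 * 87.5230 * 137.0710 = 0.211145 m
L_final = 87.734145 m

dL = 0.211145 m


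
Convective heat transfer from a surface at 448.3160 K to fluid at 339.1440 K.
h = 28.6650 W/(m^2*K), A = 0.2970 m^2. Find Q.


dT = 109.1720 K
Q = 28.6650 * 0.2970 * 109.1720 = 929.4364 W

929.4364 W


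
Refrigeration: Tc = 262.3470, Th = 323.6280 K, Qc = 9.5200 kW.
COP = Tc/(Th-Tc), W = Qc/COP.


COP = 262.3470 / 61.2810 = 4.2810
W = 9.5200 / 4.2810 = 2.2238 kW

COP = 4.2810, W = 2.2238 kW


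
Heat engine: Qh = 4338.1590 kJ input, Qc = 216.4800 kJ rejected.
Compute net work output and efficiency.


W = 4338.1590 - 216.4800 = 4121.6790 kJ
eta = 4121.6790 / 4338.1590 = 0.9501 = 95.0099%

W = 4121.6790 kJ, eta = 95.0099%


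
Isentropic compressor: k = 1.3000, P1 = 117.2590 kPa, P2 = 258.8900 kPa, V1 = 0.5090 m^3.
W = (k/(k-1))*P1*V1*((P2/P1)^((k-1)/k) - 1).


(k-1)/k = 0.2308
(P2/P1)^exp = 1.2005
W = 4.3333 * 117.2590 * 0.5090 * (1.2005 - 1) = 51.8671 kJ

51.8671 kJ


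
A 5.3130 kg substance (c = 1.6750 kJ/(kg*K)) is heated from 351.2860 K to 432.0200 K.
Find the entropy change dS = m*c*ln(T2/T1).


T2/T1 = 1.2298
ln(T2/T1) = 0.2069
dS = 5.3130 * 1.6750 * 0.2069 = 1.8410 kJ/K

1.8410 kJ/K


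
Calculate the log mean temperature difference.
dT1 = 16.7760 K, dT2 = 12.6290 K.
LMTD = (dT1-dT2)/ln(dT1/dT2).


dT1/dT2 = 1.3284
ln(dT1/dT2) = 0.2840
LMTD = 4.1470 / 0.2840 = 14.6045 K

14.6045 K


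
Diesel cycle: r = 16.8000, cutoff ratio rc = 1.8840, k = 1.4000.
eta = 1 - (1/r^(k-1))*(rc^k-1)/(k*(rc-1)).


r^(k-1) = 3.0912
rc^k = 2.4272
eta = 0.6269 = 62.6927%

62.6927%


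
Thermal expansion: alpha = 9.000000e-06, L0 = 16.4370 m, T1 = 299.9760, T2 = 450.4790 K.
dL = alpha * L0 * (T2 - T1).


dT = 150.5030 K
dL = 9.000000e-06 * 16.4370 * 150.5030 = 0.022264 m
L_final = 16.459264 m

dL = 0.022264 m


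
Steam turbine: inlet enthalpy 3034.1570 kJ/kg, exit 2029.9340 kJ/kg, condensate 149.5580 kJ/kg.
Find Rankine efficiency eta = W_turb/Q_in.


W = 1004.2230 kJ/kg
Q_in = 2884.5990 kJ/kg
eta = 0.3481 = 34.8133%

eta = 34.8133%


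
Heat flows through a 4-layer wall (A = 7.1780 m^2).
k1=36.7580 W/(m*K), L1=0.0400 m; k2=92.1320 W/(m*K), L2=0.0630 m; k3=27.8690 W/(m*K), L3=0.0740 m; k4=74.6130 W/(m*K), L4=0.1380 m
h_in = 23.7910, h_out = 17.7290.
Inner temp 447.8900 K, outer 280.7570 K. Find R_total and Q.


R_conv_in = 1/(23.7910*7.1780) = 0.0059
R_1 = 0.0400/(36.7580*7.1780) = 0.0002
R_2 = 0.0630/(92.1320*7.1780) = 9.5264e-05
R_3 = 0.0740/(27.8690*7.1780) = 0.0004
R_4 = 0.1380/(74.6130*7.1780) = 0.0003
R_conv_out = 1/(17.7290*7.1780) = 0.0079
R_total = 0.0146 K/W
Q = 167.1330 / 0.0146 = 11456.7049 W

R_total = 0.0146 K/W, Q = 11456.7049 W


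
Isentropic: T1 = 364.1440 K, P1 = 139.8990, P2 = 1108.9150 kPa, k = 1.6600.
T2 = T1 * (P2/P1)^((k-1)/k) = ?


(k-1)/k = 0.3976
(P2/P1)^exp = 2.2775
T2 = 364.1440 * 2.2775 = 829.3544 K

829.3544 K


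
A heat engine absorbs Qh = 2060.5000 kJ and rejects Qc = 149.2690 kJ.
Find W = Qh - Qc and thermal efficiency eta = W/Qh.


W = 2060.5000 - 149.2690 = 1911.2310 kJ
eta = 1911.2310 / 2060.5000 = 0.9276 = 92.7557%

W = 1911.2310 kJ, eta = 92.7557%


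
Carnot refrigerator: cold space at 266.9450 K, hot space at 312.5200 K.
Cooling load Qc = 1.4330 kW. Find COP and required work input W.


COP = 266.9450 / 45.5750 = 5.8573
W = 1.4330 / 5.8573 = 0.2447 kW

COP = 5.8573, W = 0.2447 kW


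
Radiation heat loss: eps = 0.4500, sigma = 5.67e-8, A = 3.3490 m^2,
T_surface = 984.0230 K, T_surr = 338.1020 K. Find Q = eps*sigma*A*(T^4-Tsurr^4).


T^4 = 9.3761e+11
Tsurr^4 = 1.3067e+10
Q = 0.4500 * 5.67e-8 * 3.3490 * 9.2454e+11 = 79001.6882 W

79001.6882 W


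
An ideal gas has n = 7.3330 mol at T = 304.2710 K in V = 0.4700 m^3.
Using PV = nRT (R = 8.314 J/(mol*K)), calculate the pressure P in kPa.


P = nRT/V = 7.3330 * 8.314 * 304.2710 / 0.4700
= 18550.3568 / 0.4700 = 39468.8442 Pa = 39.4688 kPa

39.4688 kPa


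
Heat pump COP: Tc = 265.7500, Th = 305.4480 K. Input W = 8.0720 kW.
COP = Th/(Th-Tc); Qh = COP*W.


COP = 305.4480 / 39.6980 = 7.6943
Qh = 7.6943 * 8.0720 = 62.1083 kW

COP = 7.6943, Qh = 62.1083 kW


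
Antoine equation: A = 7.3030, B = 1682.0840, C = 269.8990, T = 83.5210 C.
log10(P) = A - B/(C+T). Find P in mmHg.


C+T = 353.4200
B/(C+T) = 4.7594
log10(P) = 7.3030 - 4.7594 = 2.5436
P = 10^2.5436 = 349.5846 mmHg

349.5846 mmHg


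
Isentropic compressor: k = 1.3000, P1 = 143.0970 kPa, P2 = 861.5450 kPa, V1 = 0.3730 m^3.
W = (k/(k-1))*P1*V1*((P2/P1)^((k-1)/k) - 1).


(k-1)/k = 0.2308
(P2/P1)^exp = 1.5133
W = 4.3333 * 143.0970 * 0.3730 * (1.5133 - 1) = 118.7173 kJ

118.7173 kJ


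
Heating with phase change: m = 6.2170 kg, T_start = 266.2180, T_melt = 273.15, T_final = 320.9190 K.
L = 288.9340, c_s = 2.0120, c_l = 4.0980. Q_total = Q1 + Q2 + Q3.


Q1 (sensible, solid) = 6.2170 * 2.0120 * 6.9320 = 86.7096 kJ
Q2 (latent) = 6.2170 * 288.9340 = 1796.3027 kJ
Q3 (sensible, liquid) = 6.2170 * 4.0980 * 47.7690 = 1217.0235 kJ
Q_total = 3100.0358 kJ

3100.0358 kJ


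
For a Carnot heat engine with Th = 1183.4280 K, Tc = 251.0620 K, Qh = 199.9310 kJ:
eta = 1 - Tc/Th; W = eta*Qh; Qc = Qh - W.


eta = 1 - 251.0620/1183.4280 = 0.7879
W = 0.7879 * 199.9310 = 157.5160 kJ
Qc = 199.9310 - 157.5160 = 42.4150 kJ

eta = 78.7852%, W = 157.5160 kJ, Qc = 42.4150 kJ


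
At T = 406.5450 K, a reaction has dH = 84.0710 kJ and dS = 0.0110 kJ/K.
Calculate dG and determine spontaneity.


T*dS = 406.5450 * 0.0110 = 4.4720 kJ
dG = 84.0710 - 4.4720 = 79.5990 kJ (non-spontaneous)

dG = 79.5990 kJ, non-spontaneous


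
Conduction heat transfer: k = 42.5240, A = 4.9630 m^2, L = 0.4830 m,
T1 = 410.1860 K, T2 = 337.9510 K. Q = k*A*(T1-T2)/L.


dT = 72.2350 K
Q = 42.5240 * 4.9630 * 72.2350 / 0.4830 = 31563.0477 W

31563.0477 W


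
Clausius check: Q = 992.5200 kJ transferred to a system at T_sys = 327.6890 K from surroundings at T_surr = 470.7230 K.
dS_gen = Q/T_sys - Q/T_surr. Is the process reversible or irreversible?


dS_sys = 992.5200/327.6890 = 3.0288 kJ/K
dS_surr = -992.5200/470.7230 = -2.1085 kJ/K
dS_gen = 3.0288 - 2.1085 = 0.9203 kJ/K (irreversible)

dS_gen = 0.9203 kJ/K, irreversible


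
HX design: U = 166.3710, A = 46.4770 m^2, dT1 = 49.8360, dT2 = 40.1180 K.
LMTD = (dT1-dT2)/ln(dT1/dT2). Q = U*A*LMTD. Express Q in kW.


LMTD = 44.8015 K
Q = 166.3710 * 46.4770 * 44.8015 = 346424.0409 W = 346.4240 kW

346.4240 kW


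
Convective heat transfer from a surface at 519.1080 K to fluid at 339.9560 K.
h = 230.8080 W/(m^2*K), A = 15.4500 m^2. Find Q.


dT = 179.1520 K
Q = 230.8080 * 15.4500 * 179.1520 = 638853.0939 W

638853.0939 W


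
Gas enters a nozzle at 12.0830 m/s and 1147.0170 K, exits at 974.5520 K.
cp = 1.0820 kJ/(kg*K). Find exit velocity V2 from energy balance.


dT = 172.4650 K
2*cp*1000*dT = 373214.2600
V1^2 = 145.9989
V2 = sqrt(373360.2589) = 611.0321 m/s

611.0321 m/s


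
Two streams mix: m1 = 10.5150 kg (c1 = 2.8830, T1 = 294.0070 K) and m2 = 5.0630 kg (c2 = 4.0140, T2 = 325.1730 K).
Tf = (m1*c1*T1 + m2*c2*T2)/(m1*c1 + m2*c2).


num = 15521.1997
den = 50.6376
Tf = 306.5151 K

306.5151 K


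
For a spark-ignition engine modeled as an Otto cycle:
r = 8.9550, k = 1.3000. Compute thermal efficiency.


r^(k-1) = 1.9303
eta = 1 - 1/1.9303 = 0.4819 = 48.1940%

48.1940%


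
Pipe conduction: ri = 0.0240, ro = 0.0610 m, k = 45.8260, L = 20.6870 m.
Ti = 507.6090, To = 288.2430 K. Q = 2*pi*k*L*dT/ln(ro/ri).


dT = 219.3660 K
ln(ro/ri) = 0.9328
Q = 2*pi*45.8260*20.6870*219.3660 / 0.9328 = 1400750.4966 W

1400750.4966 W


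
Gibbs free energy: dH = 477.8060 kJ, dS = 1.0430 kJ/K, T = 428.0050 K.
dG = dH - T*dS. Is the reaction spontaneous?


T*dS = 428.0050 * 1.0430 = 446.4092 kJ
dG = 477.8060 - 446.4092 = 31.3968 kJ (non-spontaneous)

dG = 31.3968 kJ, non-spontaneous


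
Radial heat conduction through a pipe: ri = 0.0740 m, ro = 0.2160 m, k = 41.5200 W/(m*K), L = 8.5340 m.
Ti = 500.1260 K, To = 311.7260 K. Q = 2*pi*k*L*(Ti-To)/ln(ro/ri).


dT = 188.4000 K
ln(ro/ri) = 1.0712
Q = 2*pi*41.5200*8.5340*188.4000 / 1.0712 = 391556.8158 W

391556.8158 W


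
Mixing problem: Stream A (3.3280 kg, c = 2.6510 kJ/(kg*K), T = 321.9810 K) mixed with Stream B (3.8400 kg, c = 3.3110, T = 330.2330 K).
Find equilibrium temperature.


num = 7039.3480
den = 21.5368
Tf = 326.8526 K

326.8526 K


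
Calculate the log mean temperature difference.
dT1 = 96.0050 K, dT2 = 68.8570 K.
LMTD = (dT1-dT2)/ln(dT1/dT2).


dT1/dT2 = 1.3943
ln(dT1/dT2) = 0.3324
LMTD = 27.1480 / 0.3324 = 81.6805 K

81.6805 K


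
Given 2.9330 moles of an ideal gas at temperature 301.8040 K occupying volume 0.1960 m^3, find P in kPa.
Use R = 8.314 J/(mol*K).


P = nRT/V = 2.9330 * 8.314 * 301.8040 / 0.1960
= 7359.4791 / 0.1960 = 37548.3626 Pa = 37.5484 kPa

37.5484 kPa


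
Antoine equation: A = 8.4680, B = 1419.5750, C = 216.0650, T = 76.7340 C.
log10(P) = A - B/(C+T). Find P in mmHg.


C+T = 292.7990
B/(C+T) = 4.8483
log10(P) = 8.4680 - 4.8483 = 3.6197
P = 10^3.6197 = 4165.8936 mmHg

4165.8936 mmHg


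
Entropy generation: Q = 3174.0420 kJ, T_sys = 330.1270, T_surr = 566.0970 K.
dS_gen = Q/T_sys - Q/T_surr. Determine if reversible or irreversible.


dS_sys = 3174.0420/330.1270 = 9.6146 kJ/K
dS_surr = -3174.0420/566.0970 = -5.6069 kJ/K
dS_gen = 9.6146 - 5.6069 = 4.0077 kJ/K (irreversible)

dS_gen = 4.0077 kJ/K, irreversible


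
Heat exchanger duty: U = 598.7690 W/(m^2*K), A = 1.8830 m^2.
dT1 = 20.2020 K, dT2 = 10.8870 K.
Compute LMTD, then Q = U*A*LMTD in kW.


LMTD = 15.0676 K
Q = 598.7690 * 1.8830 * 15.0676 = 16988.4956 W = 16.9885 kW

16.9885 kW


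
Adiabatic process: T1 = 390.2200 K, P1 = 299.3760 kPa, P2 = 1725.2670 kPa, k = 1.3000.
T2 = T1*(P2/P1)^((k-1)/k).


(k-1)/k = 0.2308
(P2/P1)^exp = 1.4981
T2 = 390.2200 * 1.4981 = 584.5769 K

584.5769 K


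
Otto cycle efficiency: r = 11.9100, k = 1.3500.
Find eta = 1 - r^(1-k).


r^(k-1) = 2.3800
eta = 1 - 1/2.3800 = 0.5798 = 57.9824%

57.9824%


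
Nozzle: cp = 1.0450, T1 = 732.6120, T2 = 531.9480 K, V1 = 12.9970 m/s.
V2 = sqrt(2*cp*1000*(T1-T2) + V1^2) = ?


dT = 200.6640 K
2*cp*1000*dT = 419387.7600
V1^2 = 168.9220
V2 = sqrt(419556.6820) = 647.7320 m/s

647.7320 m/s


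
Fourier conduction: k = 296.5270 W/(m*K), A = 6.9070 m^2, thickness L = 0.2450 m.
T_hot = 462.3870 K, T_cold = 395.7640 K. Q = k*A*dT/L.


dT = 66.6230 K
Q = 296.5270 * 6.9070 * 66.6230 / 0.2450 = 556944.3471 W

556944.3471 W


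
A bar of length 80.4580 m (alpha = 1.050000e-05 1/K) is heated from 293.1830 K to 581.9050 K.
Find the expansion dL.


dT = 288.7220 K
dL = 1.050000e-05 * 80.4580 * 288.7220 = 0.243915 m
L_final = 80.701915 m

dL = 0.243915 m


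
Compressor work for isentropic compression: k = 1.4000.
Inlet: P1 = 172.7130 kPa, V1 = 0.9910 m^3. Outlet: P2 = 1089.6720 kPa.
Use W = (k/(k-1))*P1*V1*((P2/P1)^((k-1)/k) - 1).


(k-1)/k = 0.2857
(P2/P1)^exp = 1.6926
W = 3.5000 * 172.7130 * 0.9910 * (1.6926 - 1) = 414.9259 kJ

414.9259 kJ


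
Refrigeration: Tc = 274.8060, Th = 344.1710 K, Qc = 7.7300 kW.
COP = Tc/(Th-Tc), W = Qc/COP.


COP = 274.8060 / 69.3650 = 3.9617
W = 7.7300 / 3.9617 = 1.9512 kW

COP = 3.9617, W = 1.9512 kW


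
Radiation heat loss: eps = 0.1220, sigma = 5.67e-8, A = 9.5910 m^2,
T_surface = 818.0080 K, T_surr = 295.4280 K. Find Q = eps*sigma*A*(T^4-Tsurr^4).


T^4 = 4.4774e+11
Tsurr^4 = 7.6174e+09
Q = 0.1220 * 5.67e-8 * 9.5910 * 4.4013e+11 = 29200.1335 W

29200.1335 W


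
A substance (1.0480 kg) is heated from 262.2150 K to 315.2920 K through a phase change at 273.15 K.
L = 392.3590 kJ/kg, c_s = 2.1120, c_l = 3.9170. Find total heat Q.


Q1 (sensible, solid) = 1.0480 * 2.1120 * 10.9350 = 24.2033 kJ
Q2 (latent) = 1.0480 * 392.3590 = 411.1922 kJ
Q3 (sensible, liquid) = 1.0480 * 3.9170 * 42.1420 = 172.9936 kJ
Q_total = 608.3891 kJ

608.3891 kJ


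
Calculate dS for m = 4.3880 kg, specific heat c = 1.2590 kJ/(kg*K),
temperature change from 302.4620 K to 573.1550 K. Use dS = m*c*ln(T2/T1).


T2/T1 = 1.8950
ln(T2/T1) = 0.6392
dS = 4.3880 * 1.2590 * 0.6392 = 3.5313 kJ/K

3.5313 kJ/K


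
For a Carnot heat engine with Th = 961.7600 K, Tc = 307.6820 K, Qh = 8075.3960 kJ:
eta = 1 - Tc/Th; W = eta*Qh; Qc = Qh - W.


eta = 1 - 307.6820/961.7600 = 0.6801
W = 0.6801 * 8075.3960 = 5491.9511 kJ
Qc = 8075.3960 - 5491.9511 = 2583.4449 kJ

eta = 68.0084%, W = 5491.9511 kJ, Qc = 2583.4449 kJ


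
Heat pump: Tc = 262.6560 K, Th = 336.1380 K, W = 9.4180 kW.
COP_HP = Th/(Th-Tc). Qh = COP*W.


COP = 336.1380 / 73.4820 = 4.5744
Qh = 4.5744 * 9.4180 = 43.0819 kW

COP = 4.5744, Qh = 43.0819 kW


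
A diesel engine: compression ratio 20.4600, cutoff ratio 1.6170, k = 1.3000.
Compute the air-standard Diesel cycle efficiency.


r^(k-1) = 2.4733
rc^k = 1.8678
eta = 0.5626 = 56.2575%

56.2575%


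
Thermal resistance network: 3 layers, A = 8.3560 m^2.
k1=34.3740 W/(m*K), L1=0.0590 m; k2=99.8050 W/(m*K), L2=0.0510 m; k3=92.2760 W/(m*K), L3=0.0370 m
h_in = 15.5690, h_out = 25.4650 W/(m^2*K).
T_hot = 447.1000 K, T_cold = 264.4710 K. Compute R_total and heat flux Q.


R_conv_in = 1/(15.5690*8.3560) = 0.0077
R_1 = 0.0590/(34.3740*8.3560) = 0.0002
R_2 = 0.0510/(99.8050*8.3560) = 6.1153e-05
R_3 = 0.0370/(92.2760*8.3560) = 4.7986e-05
R_conv_out = 1/(25.4650*8.3560) = 0.0047
R_total = 0.0127 K/W
Q = 182.6290 / 0.0127 = 14379.2921 W

R_total = 0.0127 K/W, Q = 14379.2921 W


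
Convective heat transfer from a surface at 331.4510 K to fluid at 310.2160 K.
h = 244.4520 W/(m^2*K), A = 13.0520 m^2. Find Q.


dT = 21.2350 K
Q = 244.4520 * 13.0520 * 21.2350 = 67752.1256 W

67752.1256 W


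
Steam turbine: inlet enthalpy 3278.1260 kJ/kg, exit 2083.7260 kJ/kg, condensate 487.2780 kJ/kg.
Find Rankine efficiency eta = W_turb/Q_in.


W = 1194.4000 kJ/kg
Q_in = 2790.8480 kJ/kg
eta = 0.4280 = 42.7970%

eta = 42.7970%


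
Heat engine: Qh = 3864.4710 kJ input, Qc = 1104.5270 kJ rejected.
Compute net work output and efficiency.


W = 3864.4710 - 1104.5270 = 2759.9440 kJ
eta = 2759.9440 / 3864.4710 = 0.7142 = 71.4184%

W = 2759.9440 kJ, eta = 71.4184%


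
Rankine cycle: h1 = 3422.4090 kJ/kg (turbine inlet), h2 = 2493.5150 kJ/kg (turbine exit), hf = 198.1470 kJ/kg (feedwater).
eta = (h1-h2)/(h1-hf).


W = 928.8940 kJ/kg
Q_in = 3224.2620 kJ/kg
eta = 0.2881 = 28.8095%

eta = 28.8095%


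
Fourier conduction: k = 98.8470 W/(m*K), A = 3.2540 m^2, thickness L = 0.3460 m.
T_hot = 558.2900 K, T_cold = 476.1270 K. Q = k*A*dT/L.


dT = 82.1630 K
Q = 98.8470 * 3.2540 * 82.1630 / 0.3460 = 76380.2773 W

76380.2773 W


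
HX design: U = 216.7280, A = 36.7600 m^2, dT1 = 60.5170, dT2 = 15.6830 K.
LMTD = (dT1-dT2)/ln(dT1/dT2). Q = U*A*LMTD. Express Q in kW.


LMTD = 33.2018 K
Q = 216.7280 * 36.7600 * 33.2018 = 264516.4171 W = 264.5164 kW

264.5164 kW


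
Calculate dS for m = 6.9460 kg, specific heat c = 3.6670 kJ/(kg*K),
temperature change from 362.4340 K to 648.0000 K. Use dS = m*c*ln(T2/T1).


T2/T1 = 1.7879
ln(T2/T1) = 0.5810
dS = 6.9460 * 3.6670 * 0.5810 = 14.7999 kJ/K

14.7999 kJ/K


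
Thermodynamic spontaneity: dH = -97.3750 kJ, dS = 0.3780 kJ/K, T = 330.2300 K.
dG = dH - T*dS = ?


T*dS = 330.2300 * 0.3780 = 124.8269 kJ
dG = -97.3750 - 124.8269 = -222.2019 kJ (spontaneous)

dG = -222.2019 kJ, spontaneous
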